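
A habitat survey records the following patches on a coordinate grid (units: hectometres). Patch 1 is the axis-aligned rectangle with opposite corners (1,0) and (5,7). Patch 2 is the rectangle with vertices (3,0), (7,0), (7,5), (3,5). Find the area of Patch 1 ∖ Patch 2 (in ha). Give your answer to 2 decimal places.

18.00

|Patch 1∩Patch 2|: x∈[3,5], y∈[0,5] → 2·5 = 10.
|Patch 1| = 28.
|Patch 1 ∖ Patch 2| = |Patch 1| − |Patch 1∩Patch 2| = 28 − 10 = 18.00.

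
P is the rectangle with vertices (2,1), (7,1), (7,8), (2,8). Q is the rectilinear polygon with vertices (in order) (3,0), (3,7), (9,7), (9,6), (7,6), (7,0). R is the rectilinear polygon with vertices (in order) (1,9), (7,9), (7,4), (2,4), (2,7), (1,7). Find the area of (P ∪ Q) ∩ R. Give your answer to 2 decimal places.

The region (P ∪ Q) ∩ R is the polygon with vertices (2,7), (2,8), (7,8), (7,7), (7,6), (7,4), (2,4).
By the shoelace formula its area is 20.00.

20.00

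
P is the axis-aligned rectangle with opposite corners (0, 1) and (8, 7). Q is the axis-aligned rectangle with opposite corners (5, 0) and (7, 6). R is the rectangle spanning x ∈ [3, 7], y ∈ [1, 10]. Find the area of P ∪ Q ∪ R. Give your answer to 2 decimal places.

62.00

By inclusion–exclusion:
Individual areas: |P| = 48, |Q| = 12, |R| = 36.
|P∩Q|: x∈[5,7], y∈[1,6] → 2·5 = 10.
|P∩R|: x∈[3,7], y∈[1,7] → 4·6 = 24.
|Q∩R|: x∈[5,7], y∈[1,6] → 2·5 = 10.
|P∩Q∩R| = 10.
|P ∪ Q ∪ R| = 96 − 44 + 10 = 62.00.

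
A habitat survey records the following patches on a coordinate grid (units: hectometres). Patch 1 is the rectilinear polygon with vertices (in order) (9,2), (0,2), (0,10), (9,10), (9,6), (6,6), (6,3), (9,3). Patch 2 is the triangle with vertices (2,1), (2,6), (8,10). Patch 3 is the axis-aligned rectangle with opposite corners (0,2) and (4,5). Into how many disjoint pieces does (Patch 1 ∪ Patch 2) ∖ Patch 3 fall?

2

(Patch 1 ∪ Patch 2) ∖ Patch 3 splits into 2 disjoint pieces (area 0.3333, area 51).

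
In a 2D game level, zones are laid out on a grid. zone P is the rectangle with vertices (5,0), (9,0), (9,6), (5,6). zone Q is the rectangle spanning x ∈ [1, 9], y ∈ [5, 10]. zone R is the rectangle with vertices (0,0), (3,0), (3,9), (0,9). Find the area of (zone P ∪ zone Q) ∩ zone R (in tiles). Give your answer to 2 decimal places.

8.00

The region (zone P ∪ zone Q) ∩ zone R is the polygon with vertices (1,5), (1,9), (3,9), (3,5).
By the shoelace formula its area is 8.00.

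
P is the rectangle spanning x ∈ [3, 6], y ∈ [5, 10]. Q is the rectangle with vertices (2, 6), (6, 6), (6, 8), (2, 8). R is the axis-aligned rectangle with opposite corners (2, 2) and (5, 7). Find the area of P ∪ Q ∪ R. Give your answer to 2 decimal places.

27.00

By inclusion–exclusion:
Individual areas: |P| = 15, |Q| = 8, |R| = 15.
|P∩Q|: x∈[3,6], y∈[6,8] → 3·2 = 6.
|P∩R|: x∈[3,5], y∈[5,7] → 2·2 = 4.
|Q∩R|: x∈[2,5], y∈[6,7] → 3·1 = 3.
|P∩Q∩R| = 2.
|P ∪ Q ∪ R| = 38 − 13 + 2 = 27.00.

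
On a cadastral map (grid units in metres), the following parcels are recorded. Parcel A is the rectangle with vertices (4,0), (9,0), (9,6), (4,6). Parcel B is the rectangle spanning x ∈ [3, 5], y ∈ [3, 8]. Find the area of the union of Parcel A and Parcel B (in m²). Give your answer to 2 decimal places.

By inclusion–exclusion:
Individual areas: |Parcel A| = 30, |Parcel B| = 10.
|Parcel A∩Parcel B|: x∈[4,5], y∈[3,6] → 1·3 = 3.
|Parcel A ∪ Parcel B| = 40 − 3 = 37.00.

37.00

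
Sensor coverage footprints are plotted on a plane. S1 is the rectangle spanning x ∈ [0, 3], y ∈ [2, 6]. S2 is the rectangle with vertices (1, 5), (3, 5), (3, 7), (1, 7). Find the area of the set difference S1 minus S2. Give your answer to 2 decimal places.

10.00

|S1∩S2|: x∈[1,3], y∈[5,6] → 2·1 = 2.
|S1| = 12.
|S1 ∖ S2| = |S1| − |S1∩S2| = 12 − 2 = 10.00.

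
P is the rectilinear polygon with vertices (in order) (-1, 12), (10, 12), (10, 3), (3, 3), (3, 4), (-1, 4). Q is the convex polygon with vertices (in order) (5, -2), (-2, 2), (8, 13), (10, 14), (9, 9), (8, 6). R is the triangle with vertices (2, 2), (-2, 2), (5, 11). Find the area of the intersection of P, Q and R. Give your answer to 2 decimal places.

The intersection is the polygon with vertices (-0.182,4), (4.316,8.947), (2.667,4).
By the shoelace formula its area is 7.05.

7.05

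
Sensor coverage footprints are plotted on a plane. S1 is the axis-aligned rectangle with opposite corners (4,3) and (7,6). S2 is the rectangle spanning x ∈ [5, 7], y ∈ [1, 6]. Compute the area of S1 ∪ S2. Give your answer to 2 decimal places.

By inclusion–exclusion:
Individual areas: |S1| = 9, |S2| = 10.
|S1∩S2|: x∈[5,7], y∈[3,6] → 2·3 = 6.
|S1 ∪ S2| = 19 − 6 = 13.00.

13.00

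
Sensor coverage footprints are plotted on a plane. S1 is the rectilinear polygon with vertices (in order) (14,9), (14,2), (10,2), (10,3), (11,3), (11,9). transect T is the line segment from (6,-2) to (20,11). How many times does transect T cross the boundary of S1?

The segment meets the boundary at (14,5.429), (10.308,2).

2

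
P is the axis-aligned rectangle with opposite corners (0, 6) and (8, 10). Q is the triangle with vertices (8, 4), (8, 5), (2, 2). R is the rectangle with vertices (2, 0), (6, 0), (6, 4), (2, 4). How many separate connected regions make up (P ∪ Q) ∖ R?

(P ∪ Q) ∖ R splits into 2 disjoint pieces (area 32, area 1.6667).

2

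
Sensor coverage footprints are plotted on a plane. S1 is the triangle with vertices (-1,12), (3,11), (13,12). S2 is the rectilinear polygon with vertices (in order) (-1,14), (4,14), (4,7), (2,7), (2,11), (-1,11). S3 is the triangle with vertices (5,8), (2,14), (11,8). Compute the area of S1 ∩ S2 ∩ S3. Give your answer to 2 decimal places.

0.71

The intersection is the polygon with vertices (4,12), (4,11.1), (3.476,11.048), (3,12).
By the shoelace formula its area is 0.71.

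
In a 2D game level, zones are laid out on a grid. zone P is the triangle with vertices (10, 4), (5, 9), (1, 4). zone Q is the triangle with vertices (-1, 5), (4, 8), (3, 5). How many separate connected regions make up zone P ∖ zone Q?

zone P ∖ zone Q is a single connected region.

1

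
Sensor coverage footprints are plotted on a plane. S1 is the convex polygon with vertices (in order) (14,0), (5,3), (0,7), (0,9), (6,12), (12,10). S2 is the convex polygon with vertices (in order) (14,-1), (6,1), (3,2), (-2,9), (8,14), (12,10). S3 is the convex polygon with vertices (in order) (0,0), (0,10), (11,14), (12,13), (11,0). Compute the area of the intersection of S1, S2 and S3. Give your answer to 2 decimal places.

85.80

The intersection is the polygon with vertices (0,7), (0,9), (6,12), (11.775,10.075), (11.075,0.975), (5,3).
By the shoelace formula its area is 85.80.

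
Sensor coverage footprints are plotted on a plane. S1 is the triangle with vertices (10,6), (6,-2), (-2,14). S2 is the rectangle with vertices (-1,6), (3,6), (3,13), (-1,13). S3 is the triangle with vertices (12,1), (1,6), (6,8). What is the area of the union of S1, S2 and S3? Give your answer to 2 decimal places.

By inclusion–exclusion:
Individual areas: |S1| = 64, |S2| = 28, |S3| = 23.5.
|S1∩S2| = 14.9167.
|S1∩S3| = 19.3287.
|S2∩S3| = 0.8.
|S1∩S2∩S3| = 0.6333.
|S1 ∪ S2 ∪ S3| = 115.5 − 35.0454 + 0.6333 = 81.09.

81.09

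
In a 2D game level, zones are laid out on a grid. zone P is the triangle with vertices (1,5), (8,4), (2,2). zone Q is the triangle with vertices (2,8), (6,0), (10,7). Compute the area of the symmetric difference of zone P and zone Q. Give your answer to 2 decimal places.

|zone P| = 10, |zone Q| = 30, |zone P∩zone Q| = 3.5165.
|zone P △ zone Q| = |zone P| + |zone Q| − 2·|zone P∩zone Q| = 10 + 30 − 7.033 = 32.97.

32.97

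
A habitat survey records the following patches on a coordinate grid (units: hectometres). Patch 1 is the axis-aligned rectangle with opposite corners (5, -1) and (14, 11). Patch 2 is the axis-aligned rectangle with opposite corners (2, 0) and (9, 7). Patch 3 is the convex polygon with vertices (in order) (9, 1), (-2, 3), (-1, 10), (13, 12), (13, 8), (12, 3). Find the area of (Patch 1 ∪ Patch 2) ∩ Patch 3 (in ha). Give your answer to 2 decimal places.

|Patch 1 ∪ Patch 2| = 129.
|(Patch 1 ∪ Patch 2) ∩ Patch 3| = 85.97.

85.97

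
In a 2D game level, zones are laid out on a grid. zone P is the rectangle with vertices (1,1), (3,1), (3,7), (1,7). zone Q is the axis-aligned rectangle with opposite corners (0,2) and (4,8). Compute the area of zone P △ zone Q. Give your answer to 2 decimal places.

|zone P∩zone Q|: x∈[1,3], y∈[2,7] → 2·5 = 10.
|zone P △ zone Q| = |zone P| + |zone Q| − 2·|zone P∩zone Q| = 12 + 24 − 20 = 16.00.

16.00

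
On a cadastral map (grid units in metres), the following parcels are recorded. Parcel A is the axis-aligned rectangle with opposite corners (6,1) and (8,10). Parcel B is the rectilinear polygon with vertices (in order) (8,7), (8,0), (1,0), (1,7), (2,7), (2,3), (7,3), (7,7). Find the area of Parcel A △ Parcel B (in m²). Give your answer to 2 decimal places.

31.00

|Parcel A| = 18, |Parcel B| = 29, |Parcel A∩Parcel B| = 8.
|Parcel A △ Parcel B| = |Parcel A| + |Parcel B| − 2·|Parcel A∩Parcel B| = 18 + 29 − 16 = 31.00.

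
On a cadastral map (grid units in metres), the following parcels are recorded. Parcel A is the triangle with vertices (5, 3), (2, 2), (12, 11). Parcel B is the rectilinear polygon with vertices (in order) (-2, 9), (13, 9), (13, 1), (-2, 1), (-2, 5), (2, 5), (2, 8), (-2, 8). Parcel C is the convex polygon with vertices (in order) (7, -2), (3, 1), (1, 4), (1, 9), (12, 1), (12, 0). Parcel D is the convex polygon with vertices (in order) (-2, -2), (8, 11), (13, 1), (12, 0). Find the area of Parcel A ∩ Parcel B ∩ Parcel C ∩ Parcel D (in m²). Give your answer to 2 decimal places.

The intersection is the polygon with vertices (6.653,4.889), (5,3), (2.273,2.091), (2.208,2.188), (5.855,5.469).
By the shoelace formula its area is 4.49.

4.49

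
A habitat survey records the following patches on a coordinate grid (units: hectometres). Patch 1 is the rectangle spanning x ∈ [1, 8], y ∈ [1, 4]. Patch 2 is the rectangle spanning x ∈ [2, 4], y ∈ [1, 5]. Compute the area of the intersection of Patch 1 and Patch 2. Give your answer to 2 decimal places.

6.00

|Patch 1∩Patch 2|: x∈[2,4], y∈[1,4] → 2·3 = 6.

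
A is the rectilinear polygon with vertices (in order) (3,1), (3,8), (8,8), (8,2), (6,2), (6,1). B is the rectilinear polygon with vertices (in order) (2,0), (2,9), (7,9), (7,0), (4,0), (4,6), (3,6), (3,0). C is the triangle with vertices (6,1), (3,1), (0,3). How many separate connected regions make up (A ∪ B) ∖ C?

(A ∪ B) ∖ C splits into 2 disjoint pieces (area 46.3333, area 1.3333).

2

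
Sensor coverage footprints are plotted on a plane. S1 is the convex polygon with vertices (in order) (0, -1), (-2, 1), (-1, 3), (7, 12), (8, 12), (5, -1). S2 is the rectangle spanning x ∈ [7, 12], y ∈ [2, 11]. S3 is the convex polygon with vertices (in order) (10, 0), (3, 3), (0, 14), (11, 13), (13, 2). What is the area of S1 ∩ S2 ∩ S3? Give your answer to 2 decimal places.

The intersection is the polygon with vertices (7,11), (7.769,11), (7,7.667).
By the shoelace formula its area is 1.28.

1.28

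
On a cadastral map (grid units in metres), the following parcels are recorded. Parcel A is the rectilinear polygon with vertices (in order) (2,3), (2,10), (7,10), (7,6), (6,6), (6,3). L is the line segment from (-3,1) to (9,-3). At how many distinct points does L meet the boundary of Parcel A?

The segment lies entirely outside Parcel A and never meets its boundary.

0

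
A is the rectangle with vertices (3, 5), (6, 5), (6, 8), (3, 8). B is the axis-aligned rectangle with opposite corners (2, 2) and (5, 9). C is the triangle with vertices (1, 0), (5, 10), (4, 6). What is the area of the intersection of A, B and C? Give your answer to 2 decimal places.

The intersection is the polygon with vertices (4.5,8), (4,6), (3.5,5), (3,5), (4.2,8).
By the shoelace formula its area is 1.45.

1.45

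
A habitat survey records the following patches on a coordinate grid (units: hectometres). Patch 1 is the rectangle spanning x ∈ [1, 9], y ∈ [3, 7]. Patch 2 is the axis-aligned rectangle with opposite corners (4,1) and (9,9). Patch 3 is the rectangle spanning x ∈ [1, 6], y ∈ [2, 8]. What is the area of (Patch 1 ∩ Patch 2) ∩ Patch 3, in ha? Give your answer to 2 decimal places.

8.00

The region (Patch 1 ∩ Patch 2) ∩ Patch 3 is the polygon with vertices (4,3), (4,7), (6,7), (6,3).
By the shoelace formula its area is 8.00.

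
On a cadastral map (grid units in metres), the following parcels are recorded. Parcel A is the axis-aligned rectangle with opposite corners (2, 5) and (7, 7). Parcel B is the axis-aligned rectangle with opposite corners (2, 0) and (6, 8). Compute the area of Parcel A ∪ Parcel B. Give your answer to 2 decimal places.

34.00

By inclusion–exclusion:
Individual areas: |Parcel A| = 10, |Parcel B| = 32.
|Parcel A∩Parcel B|: x∈[2,6], y∈[5,7] → 4·2 = 8.
|Parcel A ∪ Parcel B| = 42 − 8 = 34.00.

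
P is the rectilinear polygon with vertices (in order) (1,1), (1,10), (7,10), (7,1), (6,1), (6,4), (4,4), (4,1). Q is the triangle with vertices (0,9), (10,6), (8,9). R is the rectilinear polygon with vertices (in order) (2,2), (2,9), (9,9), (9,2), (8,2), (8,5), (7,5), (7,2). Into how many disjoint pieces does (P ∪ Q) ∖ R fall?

(P ∪ Q) ∖ R splits into 3 disjoint pieces (area 16.15, area 0.6, area 1).

3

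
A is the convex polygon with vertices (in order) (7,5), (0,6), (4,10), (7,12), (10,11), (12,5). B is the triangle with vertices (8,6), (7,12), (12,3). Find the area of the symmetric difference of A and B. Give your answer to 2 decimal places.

44.61

|A| = 52, |B| = 10.5, |A∩B| = 8.9444.
|A △ B| = |A| + |B| − 2·|A∩B| = 52 + 10.5 − 17.8889 = 44.61.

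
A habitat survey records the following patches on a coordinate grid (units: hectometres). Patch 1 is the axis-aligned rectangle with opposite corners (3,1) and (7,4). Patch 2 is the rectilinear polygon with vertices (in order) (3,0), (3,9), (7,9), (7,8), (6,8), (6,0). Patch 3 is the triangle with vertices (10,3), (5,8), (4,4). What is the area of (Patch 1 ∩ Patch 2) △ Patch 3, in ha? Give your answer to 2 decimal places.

|Patch 1 ∩ Patch 2| = 9.
|(Patch 1 ∩ Patch 2) ∩ Patch 3| = 0.3333.
|(Patch 1 ∩ Patch 2) △ Patch 3| = 9 + 12.5 − 0.6667 = 20.83.

20.83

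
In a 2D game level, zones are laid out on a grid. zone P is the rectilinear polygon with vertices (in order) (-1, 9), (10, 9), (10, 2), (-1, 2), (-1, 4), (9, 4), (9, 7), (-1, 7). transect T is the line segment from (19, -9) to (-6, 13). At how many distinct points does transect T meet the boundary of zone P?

4

The segment meets the boundary at (-1,8.6), (0.818,7), (4.227,4), (6.5,2).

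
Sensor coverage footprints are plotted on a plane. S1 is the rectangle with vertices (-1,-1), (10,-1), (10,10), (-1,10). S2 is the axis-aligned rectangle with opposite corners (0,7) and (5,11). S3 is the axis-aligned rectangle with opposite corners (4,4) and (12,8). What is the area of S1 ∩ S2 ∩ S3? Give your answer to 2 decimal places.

The intersection is the polygon with vertices (5,7), (4,7), (4,8), (5,8).
By the shoelace formula its area is 1.00.

1.00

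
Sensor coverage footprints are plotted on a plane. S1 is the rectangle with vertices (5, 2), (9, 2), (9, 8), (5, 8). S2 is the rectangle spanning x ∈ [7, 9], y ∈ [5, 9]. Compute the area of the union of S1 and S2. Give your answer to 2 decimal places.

26.00

By inclusion–exclusion:
Individual areas: |S1| = 24, |S2| = 8.
|S1∩S2|: x∈[7,9], y∈[5,8] → 2·3 = 6.
|S1 ∪ S2| = 32 − 6 = 26.00.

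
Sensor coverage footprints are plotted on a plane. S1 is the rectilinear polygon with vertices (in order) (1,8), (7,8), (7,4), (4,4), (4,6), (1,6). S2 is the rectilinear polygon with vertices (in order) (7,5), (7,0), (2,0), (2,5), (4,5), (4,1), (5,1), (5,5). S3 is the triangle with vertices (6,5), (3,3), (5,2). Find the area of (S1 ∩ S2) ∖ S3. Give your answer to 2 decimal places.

1.50

|S1 ∩ S2| = 2.
|(S1 ∩ S2) ∩ S3| = 0.5.
|(S1 ∩ S2) ∖ S3| = 2 − 0.5 = 1.50.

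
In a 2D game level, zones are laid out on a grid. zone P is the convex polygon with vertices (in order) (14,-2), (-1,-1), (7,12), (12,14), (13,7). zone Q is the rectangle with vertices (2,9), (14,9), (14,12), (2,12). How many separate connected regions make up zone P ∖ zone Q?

zone P ∖ zone Q splits into 2 disjoint pieces (area 119.9451, area 5.2857).

2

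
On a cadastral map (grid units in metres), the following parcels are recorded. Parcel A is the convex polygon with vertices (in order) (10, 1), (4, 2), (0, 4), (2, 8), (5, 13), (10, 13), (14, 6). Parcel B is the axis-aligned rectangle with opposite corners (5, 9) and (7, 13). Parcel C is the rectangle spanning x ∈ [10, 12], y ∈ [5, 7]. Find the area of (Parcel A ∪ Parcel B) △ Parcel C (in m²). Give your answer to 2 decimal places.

|Parcel A ∪ Parcel B| = 111.5.
|(Parcel A ∪ Parcel B) ∩ Parcel C| = 4.
|(Parcel A ∪ Parcel B) △ Parcel C| = 111.5 + 4 − 8 = 107.50.

107.50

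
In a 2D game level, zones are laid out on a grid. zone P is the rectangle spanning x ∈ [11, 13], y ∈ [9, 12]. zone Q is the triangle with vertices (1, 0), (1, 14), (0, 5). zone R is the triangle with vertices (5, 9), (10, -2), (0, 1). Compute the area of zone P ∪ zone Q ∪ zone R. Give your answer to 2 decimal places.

60.04

By inclusion–exclusion:
Individual areas: |zone P| = 6, |zone Q| = 7, |zone R| = 47.5.
|zone P∩zone Q| = 0.
|zone P∩zone R| = 0.
|zone Q∩zone R| = 0.46.
|zone P∩zone Q∩zone R| = 0.
|zone P ∪ zone Q ∪ zone R| = 60.5 − 0.46 + 0 = 60.04.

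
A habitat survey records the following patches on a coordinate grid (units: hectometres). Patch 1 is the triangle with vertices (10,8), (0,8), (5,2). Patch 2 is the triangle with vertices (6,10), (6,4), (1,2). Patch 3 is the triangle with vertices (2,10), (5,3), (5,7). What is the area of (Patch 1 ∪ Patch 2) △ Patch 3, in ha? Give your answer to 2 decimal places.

|Patch 1 ∪ Patch 2| = 34.3357.
|(Patch 1 ∪ Patch 2) ∩ Patch 3| = 4.8571.
|(Patch 1 ∪ Patch 2) △ Patch 3| = 34.3357 + 6 − 9.7143 = 30.62.

30.62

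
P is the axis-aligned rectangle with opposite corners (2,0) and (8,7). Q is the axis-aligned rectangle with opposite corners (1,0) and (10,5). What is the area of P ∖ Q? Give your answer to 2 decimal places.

12.00

|P∩Q|: x∈[2,8], y∈[0,5] → 6·5 = 30.
|P| = 42.
|P ∖ Q| = |P| − |P∩Q| = 42 − 30 = 12.00.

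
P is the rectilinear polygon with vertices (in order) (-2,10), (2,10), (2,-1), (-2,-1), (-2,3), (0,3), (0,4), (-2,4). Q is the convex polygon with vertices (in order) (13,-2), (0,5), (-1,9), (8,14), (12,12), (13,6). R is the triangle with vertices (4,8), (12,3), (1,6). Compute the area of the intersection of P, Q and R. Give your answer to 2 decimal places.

0.47

The intersection is the polygon with vertices (2,5.727), (1,6), (2,6.667).
By the shoelace formula its area is 0.47.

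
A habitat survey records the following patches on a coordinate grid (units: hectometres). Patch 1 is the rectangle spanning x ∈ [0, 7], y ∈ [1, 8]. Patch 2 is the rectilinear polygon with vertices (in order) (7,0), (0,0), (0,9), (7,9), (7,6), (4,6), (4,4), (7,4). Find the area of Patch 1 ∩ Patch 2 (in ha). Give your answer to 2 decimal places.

The intersection is the polygon with vertices (7,1), (0,1), (0,8), (7,8), (7,6), (4,6), (4,4), (7,4).
By the shoelace formula its area is 43.00.

43.00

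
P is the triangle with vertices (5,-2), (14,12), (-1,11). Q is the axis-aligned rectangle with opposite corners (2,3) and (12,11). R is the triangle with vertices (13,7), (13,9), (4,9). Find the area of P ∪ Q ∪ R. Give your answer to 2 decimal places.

By inclusion–exclusion:
Individual areas: |P| = 100.5, |Q| = 80, |R| = 9.
|P∩Q| = 68.3339.
|P∩R| = 6.3338.
|Q∩R| = 7.1111.
|P∩Q∩R| = 6.3299.
|P ∪ Q ∪ R| = 189.5 − 81.7789 + 6.3299 = 114.05.

114.05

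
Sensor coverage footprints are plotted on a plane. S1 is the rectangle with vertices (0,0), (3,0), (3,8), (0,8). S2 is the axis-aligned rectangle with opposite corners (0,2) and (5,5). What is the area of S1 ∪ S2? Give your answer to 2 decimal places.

By inclusion–exclusion:
Individual areas: |S1| = 24, |S2| = 15.
|S1∩S2|: x∈[0,3], y∈[2,5] → 3·3 = 9.
|S1 ∪ S2| = 39 − 9 = 30.00.

30.00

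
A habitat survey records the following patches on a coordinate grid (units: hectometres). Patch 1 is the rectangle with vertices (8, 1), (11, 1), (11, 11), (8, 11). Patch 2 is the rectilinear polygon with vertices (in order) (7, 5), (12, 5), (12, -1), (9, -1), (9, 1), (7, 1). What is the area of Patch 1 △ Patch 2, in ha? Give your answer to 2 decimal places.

|Patch 1| = 30, |Patch 2| = 26, |Patch 1∩Patch 2| = 12.
|Patch 1 △ Patch 2| = |Patch 1| + |Patch 2| − 2·|Patch 1∩Patch 2| = 30 + 26 − 24 = 32.00.

32.00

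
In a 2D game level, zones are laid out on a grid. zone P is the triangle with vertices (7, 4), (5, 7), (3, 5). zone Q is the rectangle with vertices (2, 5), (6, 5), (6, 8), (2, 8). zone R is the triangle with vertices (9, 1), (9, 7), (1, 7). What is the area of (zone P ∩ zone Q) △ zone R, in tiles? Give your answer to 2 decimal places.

|zone P ∩ zone Q| = 3.25.
|(zone P ∩ zone Q) ∩ zone R| = 3.1548.
|(zone P ∩ zone Q) △ zone R| = 3.25 + 24 − 6.3095 = 20.94.

20.94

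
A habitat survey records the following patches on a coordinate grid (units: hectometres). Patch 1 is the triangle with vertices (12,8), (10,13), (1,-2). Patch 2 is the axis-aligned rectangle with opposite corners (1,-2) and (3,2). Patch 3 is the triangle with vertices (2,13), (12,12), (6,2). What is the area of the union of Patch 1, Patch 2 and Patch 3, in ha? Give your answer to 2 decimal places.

By inclusion–exclusion:
Individual areas: |Patch 1| = 37.5, |Patch 2| = 8, |Patch 3| = 53.
|Patch 1∩Patch 2| = 1.5152.
|Patch 1∩Patch 3| = 21.161.
|Patch 2∩Patch 3| = 0.
|Patch 1∩Patch 2∩Patch 3| = 0.
|Patch 1 ∪ Patch 2 ∪ Patch 3| = 98.5 − 22.6761 + 0 = 75.82.

75.82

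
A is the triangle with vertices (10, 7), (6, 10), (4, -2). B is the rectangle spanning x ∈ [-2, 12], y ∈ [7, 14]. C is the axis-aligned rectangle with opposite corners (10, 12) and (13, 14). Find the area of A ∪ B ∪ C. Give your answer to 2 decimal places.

120.25

By inclusion–exclusion:
Individual areas: |A| = 27, |B| = 98, |C| = 6.
|A∩B| = 6.75.
|A∩C| = 0.
|B∩C|: x∈[10,12], y∈[12,14] → 2·2 = 4.
|A∩B∩C| = 0.
|A ∪ B ∪ C| = 131 − 10.75 + 0 = 120.25.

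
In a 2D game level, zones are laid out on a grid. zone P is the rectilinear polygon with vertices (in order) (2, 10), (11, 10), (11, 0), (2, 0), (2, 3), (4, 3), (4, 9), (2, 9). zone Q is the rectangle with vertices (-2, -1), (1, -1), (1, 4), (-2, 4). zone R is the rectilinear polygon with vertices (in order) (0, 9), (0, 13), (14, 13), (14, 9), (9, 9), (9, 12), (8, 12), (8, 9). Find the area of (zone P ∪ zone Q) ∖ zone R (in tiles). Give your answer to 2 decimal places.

85.00

|zone P ∪ zone Q| = 93.
|(zone P ∪ zone Q) ∩ zone R| = 8.
|(zone P ∪ zone Q) ∖ zone R| = 93 − 8 = 85.00.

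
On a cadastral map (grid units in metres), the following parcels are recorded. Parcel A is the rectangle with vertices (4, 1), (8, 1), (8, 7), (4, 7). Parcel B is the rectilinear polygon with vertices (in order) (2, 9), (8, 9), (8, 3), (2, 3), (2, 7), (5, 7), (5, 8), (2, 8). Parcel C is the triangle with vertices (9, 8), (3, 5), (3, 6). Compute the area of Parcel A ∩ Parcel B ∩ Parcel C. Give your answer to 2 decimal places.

The intersection is the polygon with vertices (4,6.333), (6,7), (7,7), (4,5.5).
By the shoelace formula its area is 1.58.

1.58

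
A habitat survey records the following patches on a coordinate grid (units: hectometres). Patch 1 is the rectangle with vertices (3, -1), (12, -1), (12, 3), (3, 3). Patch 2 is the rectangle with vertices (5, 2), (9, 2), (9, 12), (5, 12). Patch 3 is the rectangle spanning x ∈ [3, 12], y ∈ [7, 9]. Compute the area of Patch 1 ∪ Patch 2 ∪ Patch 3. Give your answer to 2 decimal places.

By inclusion–exclusion:
Individual areas: |Patch 1| = 36, |Patch 2| = 40, |Patch 3| = 18.
|Patch 1∩Patch 2|: x∈[5,9], y∈[2,3] → 4·1 = 4.
|Patch 1∩Patch 3| = 0 (no overlap).
|Patch 2∩Patch 3|: x∈[5,9], y∈[7,9] → 4·2 = 8.
|Patch 1∩Patch 2∩Patch 3| = 0.
|Patch 1 ∪ Patch 2 ∪ Patch 3| = 94 − 12 + 0 = 82.00.

82.00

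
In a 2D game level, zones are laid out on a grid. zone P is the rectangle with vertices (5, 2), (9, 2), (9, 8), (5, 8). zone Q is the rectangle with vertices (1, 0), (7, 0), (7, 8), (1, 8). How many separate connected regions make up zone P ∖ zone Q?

1

zone P ∖ zone Q is a single connected region.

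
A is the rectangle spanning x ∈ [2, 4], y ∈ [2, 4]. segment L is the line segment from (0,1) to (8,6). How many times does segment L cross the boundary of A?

The segment meets the boundary at (4,3.5), (2,2.25).

2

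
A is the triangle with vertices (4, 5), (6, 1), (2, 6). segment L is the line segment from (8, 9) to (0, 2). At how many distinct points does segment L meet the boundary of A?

The segment meets the boundary at (3.059,4.676), (3.636,5.182).

2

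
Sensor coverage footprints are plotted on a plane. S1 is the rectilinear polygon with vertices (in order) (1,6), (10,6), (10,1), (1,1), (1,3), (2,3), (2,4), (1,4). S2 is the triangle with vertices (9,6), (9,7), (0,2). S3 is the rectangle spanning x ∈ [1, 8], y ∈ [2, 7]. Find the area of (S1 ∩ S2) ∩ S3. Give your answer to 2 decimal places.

3.31

The region (S1 ∩ S2) ∩ S3 is the polygon with vertices (1,2.444), (1,2.556), (1.8,3), (2,3), (2,3.111), (7.2,6), (8,6), (8,5.556).
By the shoelace formula its area is 3.31.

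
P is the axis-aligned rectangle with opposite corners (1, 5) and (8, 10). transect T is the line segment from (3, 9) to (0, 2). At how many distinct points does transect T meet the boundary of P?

1

The segment meets the boundary at (1.286,5).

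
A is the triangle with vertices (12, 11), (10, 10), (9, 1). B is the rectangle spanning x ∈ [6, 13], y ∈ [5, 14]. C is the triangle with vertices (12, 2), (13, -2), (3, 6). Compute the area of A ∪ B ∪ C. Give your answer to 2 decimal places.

By inclusion–exclusion:
Individual areas: |A| = 8.5, |B| = 63, |C| = 16.
|A∩B| = 6.9889.
|A∩C| = 0.4296.
|B∩C| = 0.
|A∩B∩C| = 0.
|A ∪ B ∪ C| = 87.5 − 7.4184 + 0 = 80.08.

80.08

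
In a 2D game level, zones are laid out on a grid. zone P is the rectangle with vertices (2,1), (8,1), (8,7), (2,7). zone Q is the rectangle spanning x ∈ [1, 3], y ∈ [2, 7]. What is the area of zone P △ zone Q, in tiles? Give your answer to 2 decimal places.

|zone P∩zone Q|: x∈[2,3], y∈[2,7] → 1·5 = 5.
|zone P △ zone Q| = |zone P| + |zone Q| − 2·|zone P∩zone Q| = 36 + 10 − 10 = 36.00.

36.00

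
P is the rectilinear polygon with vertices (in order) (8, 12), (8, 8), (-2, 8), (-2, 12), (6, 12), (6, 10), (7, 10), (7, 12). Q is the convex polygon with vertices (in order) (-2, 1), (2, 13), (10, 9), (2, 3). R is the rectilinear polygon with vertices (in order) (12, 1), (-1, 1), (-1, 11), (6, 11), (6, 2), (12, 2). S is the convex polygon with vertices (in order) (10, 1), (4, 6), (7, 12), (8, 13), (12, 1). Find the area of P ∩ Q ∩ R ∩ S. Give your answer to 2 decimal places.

The intersection is the polygon with vertices (6,8), (5,8), (6,10).
By the shoelace formula its area is 1.00.

1.00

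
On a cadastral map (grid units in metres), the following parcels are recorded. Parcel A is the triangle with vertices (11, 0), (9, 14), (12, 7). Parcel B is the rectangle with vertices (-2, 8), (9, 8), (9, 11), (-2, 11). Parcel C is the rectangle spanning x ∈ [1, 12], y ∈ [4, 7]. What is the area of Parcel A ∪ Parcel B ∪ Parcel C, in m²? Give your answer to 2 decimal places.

By inclusion–exclusion:
Individual areas: |Parcel A| = 14, |Parcel B| = 33, |Parcel C| = 33.
|Parcel A∩Parcel B| = 0.
|Parcel A∩Parcel C| = 4.7143.
|Parcel B∩Parcel C| = 0 (no overlap).
|Parcel A∩Parcel B∩Parcel C| = 0.
|Parcel A ∪ Parcel B ∪ Parcel C| = 80 − 4.7143 + 0 = 75.29.

75.29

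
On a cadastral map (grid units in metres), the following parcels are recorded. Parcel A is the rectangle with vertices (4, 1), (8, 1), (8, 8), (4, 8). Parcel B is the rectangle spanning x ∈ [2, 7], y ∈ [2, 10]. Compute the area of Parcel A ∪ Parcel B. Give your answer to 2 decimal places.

By inclusion–exclusion:
Individual areas: |Parcel A| = 28, |Parcel B| = 40.
|Parcel A∩Parcel B|: x∈[4,7], y∈[2,8] → 3·6 = 18.
|Parcel A ∪ Parcel B| = 68 − 18 = 50.00.

50.00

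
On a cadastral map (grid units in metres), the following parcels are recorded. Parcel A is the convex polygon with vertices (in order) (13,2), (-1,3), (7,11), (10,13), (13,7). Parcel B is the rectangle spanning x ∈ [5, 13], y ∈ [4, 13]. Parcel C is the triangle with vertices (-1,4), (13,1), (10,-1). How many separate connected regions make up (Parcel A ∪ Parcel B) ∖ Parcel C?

(Parcel A ∪ Parcel B) ∖ Parcel C splits into 2 disjoint pieces (area 0.9613, area 101.9118).

2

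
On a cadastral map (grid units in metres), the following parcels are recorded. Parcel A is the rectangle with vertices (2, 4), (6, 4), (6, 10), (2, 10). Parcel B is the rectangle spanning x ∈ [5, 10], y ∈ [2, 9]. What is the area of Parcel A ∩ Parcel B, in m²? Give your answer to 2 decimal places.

5.00

|Parcel A∩Parcel B|: x∈[5,6], y∈[4,9] → 1·5 = 5.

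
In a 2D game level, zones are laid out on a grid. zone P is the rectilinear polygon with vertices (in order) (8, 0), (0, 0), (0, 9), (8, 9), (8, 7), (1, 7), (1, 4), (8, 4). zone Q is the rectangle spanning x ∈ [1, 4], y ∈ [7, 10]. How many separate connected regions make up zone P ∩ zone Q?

1

zone P ∩ zone Q is a single connected region.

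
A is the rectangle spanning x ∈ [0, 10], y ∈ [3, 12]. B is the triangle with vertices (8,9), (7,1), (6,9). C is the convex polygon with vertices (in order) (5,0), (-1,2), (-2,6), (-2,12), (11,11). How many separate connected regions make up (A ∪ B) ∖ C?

2

(A ∪ B) ∖ C splits into 2 disjoint pieces (area 5.3846, area 10.8712).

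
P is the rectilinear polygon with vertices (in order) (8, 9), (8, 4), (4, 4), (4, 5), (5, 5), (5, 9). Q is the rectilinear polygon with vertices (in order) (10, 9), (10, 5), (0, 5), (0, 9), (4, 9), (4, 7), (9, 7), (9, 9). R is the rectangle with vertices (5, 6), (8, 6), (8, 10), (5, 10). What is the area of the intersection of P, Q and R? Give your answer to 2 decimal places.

3.00

The intersection is the polygon with vertices (5,7), (8,7), (8,6), (5,6).
By the shoelace formula its area is 3.00.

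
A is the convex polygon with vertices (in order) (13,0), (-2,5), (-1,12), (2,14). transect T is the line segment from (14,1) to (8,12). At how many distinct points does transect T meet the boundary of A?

The segment lies entirely outside A and never meets its boundary.

0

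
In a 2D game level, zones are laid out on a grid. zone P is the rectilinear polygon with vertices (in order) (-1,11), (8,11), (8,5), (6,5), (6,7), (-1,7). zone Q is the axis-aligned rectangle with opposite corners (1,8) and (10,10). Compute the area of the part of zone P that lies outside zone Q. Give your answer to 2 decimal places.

|zone P| = 40, |zone P∩zone Q| = 14.
|zone P ∖ zone Q| = |zone P| − |zone P∩zone Q| = 40 − 14 = 26.00.

26.00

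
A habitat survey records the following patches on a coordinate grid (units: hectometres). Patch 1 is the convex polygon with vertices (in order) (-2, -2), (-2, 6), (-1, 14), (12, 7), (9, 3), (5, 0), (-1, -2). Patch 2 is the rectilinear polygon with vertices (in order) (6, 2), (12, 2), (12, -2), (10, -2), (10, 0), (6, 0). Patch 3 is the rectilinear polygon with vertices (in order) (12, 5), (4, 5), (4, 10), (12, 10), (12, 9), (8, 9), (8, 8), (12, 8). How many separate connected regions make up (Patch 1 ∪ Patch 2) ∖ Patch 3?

2

(Patch 1 ∪ Patch 2) ∖ Patch 3 splits into 2 disjoint pieces (area 118.3155, area 1.2143).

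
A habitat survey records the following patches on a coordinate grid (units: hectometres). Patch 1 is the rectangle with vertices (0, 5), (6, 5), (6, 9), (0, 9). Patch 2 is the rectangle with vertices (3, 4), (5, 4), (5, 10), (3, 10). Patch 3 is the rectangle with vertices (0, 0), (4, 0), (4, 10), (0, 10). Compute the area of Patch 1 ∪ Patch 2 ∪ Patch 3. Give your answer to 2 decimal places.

By inclusion–exclusion:
Individual areas: |Patch 1| = 24, |Patch 2| = 12, |Patch 3| = 40.
|Patch 1∩Patch 2|: x∈[3,5], y∈[5,9] → 2·4 = 8.
|Patch 1∩Patch 3|: x∈[0,4], y∈[5,9] → 4·4 = 16.
|Patch 2∩Patch 3|: x∈[3,4], y∈[4,10] → 1·6 = 6.
|Patch 1∩Patch 2∩Patch 3| = 4.
|Patch 1 ∪ Patch 2 ∪ Patch 3| = 76 − 30 + 4 = 50.00.

50.00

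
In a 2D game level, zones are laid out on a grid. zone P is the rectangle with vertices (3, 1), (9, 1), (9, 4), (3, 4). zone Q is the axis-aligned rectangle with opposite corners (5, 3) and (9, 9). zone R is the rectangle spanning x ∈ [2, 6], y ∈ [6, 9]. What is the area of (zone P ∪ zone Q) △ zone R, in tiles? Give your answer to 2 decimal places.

44.00

|zone P ∪ zone Q| = 38.
|(zone P ∪ zone Q) ∩ zone R| = 3.
|(zone P ∪ zone Q) △ zone R| = 38 + 12 − 6 = 44.00.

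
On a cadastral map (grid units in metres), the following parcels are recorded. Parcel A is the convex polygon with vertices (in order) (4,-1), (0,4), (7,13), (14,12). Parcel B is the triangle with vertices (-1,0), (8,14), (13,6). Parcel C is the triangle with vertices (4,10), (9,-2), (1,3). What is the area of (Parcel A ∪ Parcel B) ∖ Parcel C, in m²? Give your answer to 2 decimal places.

|Parcel A ∪ Parcel B| = 98.9966.
|(Parcel A ∪ Parcel B) ∩ Parcel C| = 28.0406.
|(Parcel A ∪ Parcel B) ∖ Parcel C| = 98.9966 − 28.0406 = 70.96.

70.96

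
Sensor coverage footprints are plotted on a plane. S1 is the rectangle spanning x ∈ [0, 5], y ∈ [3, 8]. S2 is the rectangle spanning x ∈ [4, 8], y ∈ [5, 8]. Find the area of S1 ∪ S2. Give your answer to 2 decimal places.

By inclusion–exclusion:
Individual areas: |S1| = 25, |S2| = 12.
|S1∩S2|: x∈[4,5], y∈[5,8] → 1·3 = 3.
|S1 ∪ S2| = 37 − 3 = 34.00.

34.00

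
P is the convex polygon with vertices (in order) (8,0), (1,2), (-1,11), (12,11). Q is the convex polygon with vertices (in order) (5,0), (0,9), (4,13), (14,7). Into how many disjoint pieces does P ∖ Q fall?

3

P ∖ Q splits into 3 disjoint pieces (area 3.94, area 17.0283, area 5.3632).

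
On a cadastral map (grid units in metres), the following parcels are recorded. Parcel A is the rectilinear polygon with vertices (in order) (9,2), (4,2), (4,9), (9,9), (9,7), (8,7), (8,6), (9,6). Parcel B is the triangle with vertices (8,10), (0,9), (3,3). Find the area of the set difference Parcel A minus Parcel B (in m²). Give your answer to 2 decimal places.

|Parcel A| = 34, |Parcel A∩Parcel B| = 7.5571.
|Parcel A ∖ Parcel B| = |Parcel A| − |Parcel A∩Parcel B| = 34 − 7.5571 = 26.44.

26.44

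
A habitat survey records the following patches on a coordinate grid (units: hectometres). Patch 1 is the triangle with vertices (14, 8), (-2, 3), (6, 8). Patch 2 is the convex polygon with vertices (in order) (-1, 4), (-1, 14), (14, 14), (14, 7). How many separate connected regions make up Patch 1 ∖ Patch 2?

1

Patch 1 ∖ Patch 2 is a single connected region.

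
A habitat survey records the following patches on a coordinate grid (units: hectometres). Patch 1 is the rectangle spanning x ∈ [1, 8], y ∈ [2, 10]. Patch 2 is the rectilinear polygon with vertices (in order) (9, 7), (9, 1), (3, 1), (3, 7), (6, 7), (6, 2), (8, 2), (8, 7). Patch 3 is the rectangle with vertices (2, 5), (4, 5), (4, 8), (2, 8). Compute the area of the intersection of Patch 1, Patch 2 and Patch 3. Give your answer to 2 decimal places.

2.00

The intersection is the polygon with vertices (3,7), (4,7), (4,5), (3,5).
By the shoelace formula its area is 2.00.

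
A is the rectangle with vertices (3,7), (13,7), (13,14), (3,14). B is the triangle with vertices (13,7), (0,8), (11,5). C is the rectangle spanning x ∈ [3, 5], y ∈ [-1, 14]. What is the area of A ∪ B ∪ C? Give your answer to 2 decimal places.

95.97

By inclusion–exclusion:
Individual areas: |A| = 70, |B| = 14, |C| = 30.
|A∩B| = 3.7855.
|A∩C|: x∈[3,5], y∈[7,14] → 2·7 = 14.
|B∩C| = 1.5664.
|A∩B∩C| = 1.324.
|A ∪ B ∪ C| = 114 − 19.352 + 1.324 = 95.97.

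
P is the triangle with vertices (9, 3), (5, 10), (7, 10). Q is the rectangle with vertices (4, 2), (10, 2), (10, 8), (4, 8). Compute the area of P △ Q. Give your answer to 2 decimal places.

35.86

|P| = 7, |Q| = 36, |P∩Q| = 3.5714.
|P △ Q| = |P| + |Q| − 2·|P∩Q| = 7 + 36 − 7.1429 = 35.86.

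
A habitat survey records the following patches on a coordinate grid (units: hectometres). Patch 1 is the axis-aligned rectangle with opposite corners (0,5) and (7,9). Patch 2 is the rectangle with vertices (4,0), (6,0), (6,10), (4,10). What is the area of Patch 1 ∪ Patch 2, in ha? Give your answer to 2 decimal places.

By inclusion–exclusion:
Individual areas: |Patch 1| = 28, |Patch 2| = 20.
|Patch 1∩Patch 2|: x∈[4,6], y∈[5,9] → 2·4 = 8.
|Patch 1 ∪ Patch 2| = 48 − 8 = 40.00.

40.00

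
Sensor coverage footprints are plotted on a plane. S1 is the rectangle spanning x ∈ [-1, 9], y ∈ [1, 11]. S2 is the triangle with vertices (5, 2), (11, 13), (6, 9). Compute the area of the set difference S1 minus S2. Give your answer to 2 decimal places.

|S1| = 100, |S1∩S2| = 13.3333.
|S1 ∖ S2| = |S1| − |S1∩S2| = 100 − 13.3333 = 86.67.

86.67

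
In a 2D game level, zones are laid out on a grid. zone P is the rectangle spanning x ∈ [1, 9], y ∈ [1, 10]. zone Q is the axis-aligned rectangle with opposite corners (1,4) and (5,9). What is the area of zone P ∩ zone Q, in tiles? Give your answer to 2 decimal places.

|zone P∩zone Q|: x∈[1,5], y∈[4,9] → 4·5 = 20.

20.00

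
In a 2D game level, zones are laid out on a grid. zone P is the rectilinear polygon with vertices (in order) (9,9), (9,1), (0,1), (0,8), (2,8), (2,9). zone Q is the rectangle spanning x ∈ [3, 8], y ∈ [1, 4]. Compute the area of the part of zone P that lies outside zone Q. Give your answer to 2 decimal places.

55.00

|zone P| = 70, |zone P∩zone Q| = 15.
|zone P ∖ zone Q| = |zone P| − |zone P∩zone Q| = 70 − 15 = 55.00.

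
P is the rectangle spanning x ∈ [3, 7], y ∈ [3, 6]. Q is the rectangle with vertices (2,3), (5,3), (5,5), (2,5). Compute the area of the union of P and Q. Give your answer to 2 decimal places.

By inclusion–exclusion:
Individual areas: |P| = 12, |Q| = 6.
|P∩Q|: x∈[3,5], y∈[3,5] → 2·2 = 4.
|P ∪ Q| = 18 − 4 = 14.00.

14.00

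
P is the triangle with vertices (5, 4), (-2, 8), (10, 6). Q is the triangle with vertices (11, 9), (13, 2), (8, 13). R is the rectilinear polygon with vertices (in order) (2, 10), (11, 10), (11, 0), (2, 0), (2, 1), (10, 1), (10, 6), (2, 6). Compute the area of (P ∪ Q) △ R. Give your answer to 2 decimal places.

57.69

|P ∪ Q| = 23.5.
|(P ∪ Q) ∩ R| = 7.9038.
|(P ∪ Q) △ R| = 23.5 + 50 − 15.8076 = 57.69.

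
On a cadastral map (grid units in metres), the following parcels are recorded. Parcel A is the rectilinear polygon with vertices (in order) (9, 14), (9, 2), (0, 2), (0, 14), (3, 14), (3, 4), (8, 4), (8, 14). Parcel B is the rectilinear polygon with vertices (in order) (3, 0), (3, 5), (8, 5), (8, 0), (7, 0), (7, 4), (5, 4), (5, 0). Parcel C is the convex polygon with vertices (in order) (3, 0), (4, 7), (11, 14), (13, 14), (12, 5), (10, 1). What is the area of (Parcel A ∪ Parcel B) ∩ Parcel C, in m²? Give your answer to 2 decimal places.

|Parcel A ∪ Parcel B| = 69.
|(Parcel A ∪ Parcel B) ∩ Parcel C| = 27.79.

27.79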